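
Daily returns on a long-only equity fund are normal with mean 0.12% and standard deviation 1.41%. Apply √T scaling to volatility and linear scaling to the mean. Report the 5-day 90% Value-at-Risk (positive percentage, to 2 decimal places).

At 90%, z = 1.282.
σ_{5d} = 1.41% × √5 = 3.153%; μ_{5d} = 5 × 0.12% = 0.600%.
VaR = −(0.600%) + 1.282 × 3.153% = 3.442%.

3.44%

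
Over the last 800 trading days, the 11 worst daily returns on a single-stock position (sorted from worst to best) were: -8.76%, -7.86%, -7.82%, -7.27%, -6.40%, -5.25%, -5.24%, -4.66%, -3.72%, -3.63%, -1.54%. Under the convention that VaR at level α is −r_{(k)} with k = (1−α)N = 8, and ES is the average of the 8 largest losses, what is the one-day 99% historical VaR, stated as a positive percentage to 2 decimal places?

k = 8; the 8th lowest return is -4.66%, so VaR = 4.66%.

4.66%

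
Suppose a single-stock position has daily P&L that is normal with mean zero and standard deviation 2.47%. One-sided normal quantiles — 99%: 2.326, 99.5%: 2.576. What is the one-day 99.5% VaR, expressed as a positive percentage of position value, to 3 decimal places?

VaR = z·σ = 2.576 × 2.47% = 6.363%.

6.363%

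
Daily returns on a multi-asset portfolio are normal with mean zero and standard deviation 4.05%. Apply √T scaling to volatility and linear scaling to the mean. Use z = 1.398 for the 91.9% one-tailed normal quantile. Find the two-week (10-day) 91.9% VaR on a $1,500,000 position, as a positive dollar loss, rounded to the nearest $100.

σ_{10d} = 4.05% × √10 = 12.807%.
VaR = 1.398 × 12.807% = 17.904%.
On $1,500,000: 0.17904 × $1,500,000 = $268,560.

$268,600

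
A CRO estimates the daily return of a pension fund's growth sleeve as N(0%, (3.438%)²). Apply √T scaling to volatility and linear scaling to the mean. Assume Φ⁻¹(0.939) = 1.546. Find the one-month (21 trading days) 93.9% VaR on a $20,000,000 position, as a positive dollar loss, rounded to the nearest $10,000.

σ_{21d} = 3.438% × √21 = 15.755%.
VaR = 1.546 × 15.755% = 24.357%.
On $20,000,000: 0.24357 × $20,000,000 = $4,871,400.

$4,870,000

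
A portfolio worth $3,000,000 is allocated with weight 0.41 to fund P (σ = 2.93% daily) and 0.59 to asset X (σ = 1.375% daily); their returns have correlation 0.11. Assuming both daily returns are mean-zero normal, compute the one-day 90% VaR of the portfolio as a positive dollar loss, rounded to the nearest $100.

$58,500

σ_p² = 0.41²·2.93² + 0.59²·1.375² + 2·0.11·0.41·0.59·2.93·1.375 = 2.3157 (%²).
σ_p = √2.3157 = 1.522%.
At 90%, z = 1.282.
VaR = 1.282 × 1.522% = 1.951%; on $3,000,000 that is $58,530.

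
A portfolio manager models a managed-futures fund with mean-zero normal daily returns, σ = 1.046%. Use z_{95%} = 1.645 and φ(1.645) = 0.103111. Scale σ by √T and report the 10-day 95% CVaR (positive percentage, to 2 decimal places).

6.82%

σ_{10d} = 1.046% × √10 = 3.308%.
ES multiplier = φ(z)/(1−α) = 0.103111/0.05 = 2.062.
ES = 3.308% × 2.062 = 6.821%.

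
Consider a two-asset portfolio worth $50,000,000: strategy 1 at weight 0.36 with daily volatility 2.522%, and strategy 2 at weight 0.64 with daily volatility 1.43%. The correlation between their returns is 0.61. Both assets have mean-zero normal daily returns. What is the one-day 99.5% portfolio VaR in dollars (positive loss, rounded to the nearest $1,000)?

$2,107,000

σ_p² = 0.36²·2.522² + 0.64²·1.43² + 2·0.61·0.36·0.64·2.522·1.43 = 2.6756 (%²).
σ_p = √2.6756 = 1.636%.
At 99.5%, z = 2.576.
VaR = 2.576 × 1.636% = 4.214%; on $50,000,000 that is $2,107,000.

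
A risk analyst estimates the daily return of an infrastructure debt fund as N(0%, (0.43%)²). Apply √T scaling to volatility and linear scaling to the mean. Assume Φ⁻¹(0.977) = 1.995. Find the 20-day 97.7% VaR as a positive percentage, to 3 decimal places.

σ_{20d} = 0.43% × √20 = 1.923%.
VaR = 1.995 × 1.923% = 3.836%.

3.836%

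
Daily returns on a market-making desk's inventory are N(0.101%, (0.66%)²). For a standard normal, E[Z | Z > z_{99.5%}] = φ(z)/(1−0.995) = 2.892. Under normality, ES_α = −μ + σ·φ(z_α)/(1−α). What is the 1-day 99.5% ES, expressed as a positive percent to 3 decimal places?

ES = −(0.101%) + 0.66% × 2.892 = 1.808%.

1.808%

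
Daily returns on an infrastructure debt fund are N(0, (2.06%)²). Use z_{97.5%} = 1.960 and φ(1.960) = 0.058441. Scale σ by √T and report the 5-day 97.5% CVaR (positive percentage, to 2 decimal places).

σ_{5d} = 2.06% × √5 = 4.606%.
ES multiplier = φ(z)/(1−α) = 0.058441/0.025 = 2.338.
ES = 4.606% × 2.338 = 10.769%.

10.77%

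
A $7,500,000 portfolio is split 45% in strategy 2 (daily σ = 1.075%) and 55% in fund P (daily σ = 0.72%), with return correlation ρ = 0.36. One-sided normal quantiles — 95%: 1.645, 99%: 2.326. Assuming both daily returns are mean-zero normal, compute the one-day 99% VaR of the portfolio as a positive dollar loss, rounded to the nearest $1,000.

σ_p² = 0.45²·1.075² + 0.55²·0.72² + 2·0.36·0.45·0.55·1.075·0.72 = 0.5288 (%²).
σ_p = √0.5288 = 0.727%.
VaR = 2.326 × 0.727% = 1.691%; on $7,500,000 that is $126,825.

$127,000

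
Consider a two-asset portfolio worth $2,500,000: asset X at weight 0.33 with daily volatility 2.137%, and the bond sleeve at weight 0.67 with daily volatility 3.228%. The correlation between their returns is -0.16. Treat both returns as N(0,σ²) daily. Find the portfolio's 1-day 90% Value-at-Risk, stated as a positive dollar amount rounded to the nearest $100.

$69,400

σ_p² = 0.33²·2.137² + 0.67²·3.228² + 2·-0.16·0.33·0.67·2.137·3.228 = 4.6868 (%²).
σ_p = √4.6868 = 2.165%.
At 90%, z = 1.282.
VaR = 1.282 × 2.165% = 2.776%; on $2,500,000 that is $69,400.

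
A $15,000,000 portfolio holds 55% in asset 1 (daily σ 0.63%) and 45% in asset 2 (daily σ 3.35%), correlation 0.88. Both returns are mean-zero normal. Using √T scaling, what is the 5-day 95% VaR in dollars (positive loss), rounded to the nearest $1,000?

σ_p = √(0.55²·0.63² + 0.45²·3.35² + 2·0.88·0.55·0.45·0.63·3.35) = 1.820%.
σ_{5d} = 1.820% × √5 = 4.070%.
z(95%) = 1.645.
VaR = 1.645 × 4.070% = 6.695%; on $15,000,000 that is $1,004,250.

$1,004,000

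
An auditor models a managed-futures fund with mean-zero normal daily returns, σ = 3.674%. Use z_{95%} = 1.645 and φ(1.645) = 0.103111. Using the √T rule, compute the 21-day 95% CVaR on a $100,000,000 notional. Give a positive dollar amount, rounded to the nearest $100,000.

$34,700,000

σ_{21d} = 3.674% × √21 = 16.836%.
ES multiplier = φ(z)/(1−α) = 0.103111/0.05 = 2.062.
ES = 16.836% × 2.062 = 34.716%; on $100,000,000: $34,716,000.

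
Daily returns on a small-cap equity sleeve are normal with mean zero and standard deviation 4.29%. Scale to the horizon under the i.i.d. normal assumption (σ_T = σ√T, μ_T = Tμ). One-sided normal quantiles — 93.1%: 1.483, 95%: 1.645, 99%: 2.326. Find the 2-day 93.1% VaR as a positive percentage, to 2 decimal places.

9.00%

σ_{2d} = 4.29% × √2 = 6.067%.
VaR = 1.483 × 6.067% = 8.997%.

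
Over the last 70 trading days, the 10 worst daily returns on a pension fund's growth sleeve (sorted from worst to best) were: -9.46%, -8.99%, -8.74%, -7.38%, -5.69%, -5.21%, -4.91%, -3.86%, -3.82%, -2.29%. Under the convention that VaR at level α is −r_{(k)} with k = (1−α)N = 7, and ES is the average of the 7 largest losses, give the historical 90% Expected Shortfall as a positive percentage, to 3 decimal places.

7.197%

The 7 worst returns sum to -50.38%.
ES = −(-50.38%) / 7 = 7.1971…% ≈ 7.197%.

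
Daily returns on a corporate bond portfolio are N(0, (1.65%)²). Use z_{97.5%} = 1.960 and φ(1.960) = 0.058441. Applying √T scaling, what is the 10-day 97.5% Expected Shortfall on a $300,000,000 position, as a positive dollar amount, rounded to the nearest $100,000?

$36,600,000

σ_{10d} = 1.65% × √10 = 5.218%.
ES multiplier = φ(z)/(1−α) = 0.058441/0.025 = 2.338.
ES = 5.218% × 2.338 = 12.200%; on $300,000,000: $36,600,000.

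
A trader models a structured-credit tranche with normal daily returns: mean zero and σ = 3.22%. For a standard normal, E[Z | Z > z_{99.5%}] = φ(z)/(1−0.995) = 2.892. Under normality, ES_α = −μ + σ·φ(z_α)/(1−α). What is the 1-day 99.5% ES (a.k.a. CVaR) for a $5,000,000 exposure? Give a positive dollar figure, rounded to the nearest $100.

$465,600

ES = 3.22% × 2.892 = 9.312%.
On $5,000,000: 0.09312 × $5,000,000 = $465,600.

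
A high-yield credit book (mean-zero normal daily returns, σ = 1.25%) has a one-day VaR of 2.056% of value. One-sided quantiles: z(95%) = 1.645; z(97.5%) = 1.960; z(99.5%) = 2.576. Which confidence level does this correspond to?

95%

Implied z = VaR/σ = 2.056 / 1.25 = 1.645.
This matches z(95%) = 1.645.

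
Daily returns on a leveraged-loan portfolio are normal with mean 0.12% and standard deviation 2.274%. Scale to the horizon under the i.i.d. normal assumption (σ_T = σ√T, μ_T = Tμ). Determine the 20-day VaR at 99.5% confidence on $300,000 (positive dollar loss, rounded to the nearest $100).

At 99.5%, z = 2.576.
σ_{20d} = 2.274% × √20 = 10.170%; μ_{20d} = 20 × 0.12% = 2.400%.
VaR = −(2.400%) + 2.576 × 10.170% = 23.798%.
On $300,000: 0.23798 × $300,000 = $71,394.

$71,400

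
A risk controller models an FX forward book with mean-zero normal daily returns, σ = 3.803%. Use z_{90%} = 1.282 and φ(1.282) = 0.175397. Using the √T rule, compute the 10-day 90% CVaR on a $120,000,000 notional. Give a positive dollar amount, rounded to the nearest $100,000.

σ_{10d} = 3.803% × √10 = 12.026%.
ES multiplier = φ(z)/(1−α) = 0.175397/0.1 = 1.754.
ES = 12.026% × 1.754 = 21.094%; on $120,000,000: $25,312,800.

$25,300,000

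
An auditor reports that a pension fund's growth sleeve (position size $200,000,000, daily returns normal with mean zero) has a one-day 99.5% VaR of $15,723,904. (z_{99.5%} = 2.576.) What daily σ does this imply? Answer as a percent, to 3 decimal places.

VaR as a fraction: $15,723,904 / $200,000,000 = 7.862%.
σ = VaR / z = 7.862% / 2.576 = 3.052%.

3.052%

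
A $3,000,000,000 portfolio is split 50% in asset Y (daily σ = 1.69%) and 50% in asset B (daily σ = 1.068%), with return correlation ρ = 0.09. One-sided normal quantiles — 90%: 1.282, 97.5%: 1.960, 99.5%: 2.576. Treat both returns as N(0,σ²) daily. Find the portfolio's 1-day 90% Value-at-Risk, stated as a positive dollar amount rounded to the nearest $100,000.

σ_p² = 0.5²·1.69² + 0.5²·1.068² + 2·0.09·0.5·0.5·1.69·1.068 = 1.0804 (%²).
σ_p = √1.0804 = 1.039%.
VaR = 1.282 × 1.039% = 1.332%; on $3,000,000,000 that is $39,960,000.

$40,000,000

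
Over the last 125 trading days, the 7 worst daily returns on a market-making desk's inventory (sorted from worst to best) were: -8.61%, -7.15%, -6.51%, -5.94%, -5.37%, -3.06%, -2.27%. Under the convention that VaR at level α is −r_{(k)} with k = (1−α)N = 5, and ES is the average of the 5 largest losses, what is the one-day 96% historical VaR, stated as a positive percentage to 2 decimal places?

5.37%

k = 5; the 5th lowest return is -5.37%, so VaR = 5.37%.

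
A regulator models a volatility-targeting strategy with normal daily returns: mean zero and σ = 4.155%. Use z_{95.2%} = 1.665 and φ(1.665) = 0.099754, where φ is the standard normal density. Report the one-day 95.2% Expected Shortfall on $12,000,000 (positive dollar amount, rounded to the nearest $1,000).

$1,036,000

Tail multiplier: φ(z)/(1−α) = 0.099754 / 0.048 = 2.078.
ES = 4.155% × 2.078 = 8.634%.
On $12,000,000: 0.08634 × $12,000,000 = $1,036,080.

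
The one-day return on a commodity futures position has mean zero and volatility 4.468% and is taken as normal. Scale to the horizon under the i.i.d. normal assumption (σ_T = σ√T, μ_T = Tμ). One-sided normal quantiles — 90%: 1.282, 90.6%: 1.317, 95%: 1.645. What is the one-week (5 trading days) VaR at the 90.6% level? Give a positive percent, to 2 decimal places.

13.16%

σ_{5d} = 4.468% × √5 = 9.991%.
VaR = 1.317 × 9.991% = 13.158%.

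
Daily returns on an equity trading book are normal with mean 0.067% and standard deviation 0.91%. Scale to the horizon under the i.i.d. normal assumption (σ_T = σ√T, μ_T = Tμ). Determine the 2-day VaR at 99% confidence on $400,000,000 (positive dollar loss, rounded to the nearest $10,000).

At 99%, z = 2.326.
σ_{2d} = 0.91% × √2 = 1.287%; μ_{2d} = 2 × 0.067% = 0.134%.
VaR = −(0.134%) + 2.326 × 1.287% = 2.860%.
On $400,000,000: 0.02860 × $400,000,000 = $11,440,000.

$11,440,000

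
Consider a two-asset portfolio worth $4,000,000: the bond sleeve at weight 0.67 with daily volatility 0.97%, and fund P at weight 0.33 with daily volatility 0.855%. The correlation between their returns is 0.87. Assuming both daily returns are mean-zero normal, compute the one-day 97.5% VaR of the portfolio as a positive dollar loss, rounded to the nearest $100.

σ_p² = 0.67²·0.97² + 0.33²·0.855² + 2·0.87·0.67·0.33·0.97·0.855 = 0.8210 (%²).
σ_p = √0.8210 = 0.906%.
At 97.5%, z = 1.960.
VaR = 1.960 × 0.906% = 1.776%; on $4,000,000 that is $71,040.

$71,000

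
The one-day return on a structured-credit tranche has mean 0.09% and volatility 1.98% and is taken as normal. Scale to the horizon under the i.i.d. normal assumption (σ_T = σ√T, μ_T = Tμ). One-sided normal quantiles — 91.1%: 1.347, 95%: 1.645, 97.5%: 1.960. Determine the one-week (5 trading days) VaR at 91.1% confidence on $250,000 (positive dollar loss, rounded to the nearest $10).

σ_{5d} = 1.98% × √5 = 4.427%; μ_{5d} = 5 × 0.09% = 0.450%.
VaR = −(0.450%) + 1.347 × 4.427% = 5.513%.
On $250,000: 0.05513 × $250,000 = $13,782.

$13,780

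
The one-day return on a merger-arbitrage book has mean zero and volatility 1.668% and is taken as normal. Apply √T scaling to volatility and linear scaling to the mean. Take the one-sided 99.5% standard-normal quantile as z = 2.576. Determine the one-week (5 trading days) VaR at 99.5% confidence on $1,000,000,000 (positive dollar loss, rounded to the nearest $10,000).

σ_{5d} = 1.668% × √5 = 3.730%.
VaR = 2.576 × 3.730% = 9.608%.
On $1,000,000,000: 0.09608 × $1,000,000,000 = $96,080,000.

$96,080,000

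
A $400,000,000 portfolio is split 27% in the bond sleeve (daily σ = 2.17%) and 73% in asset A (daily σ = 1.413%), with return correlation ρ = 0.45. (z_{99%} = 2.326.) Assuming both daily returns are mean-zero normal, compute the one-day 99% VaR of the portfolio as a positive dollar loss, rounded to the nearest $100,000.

$13,000,000

σ_p² = 0.27²·2.17² + 0.73²·1.413² + 2·0.45·0.27·0.73·2.17·1.413 = 1.9512 (%²).
σ_p = √1.9512 = 1.397%.
VaR = 2.326 × 1.397% = 3.249%; on $400,000,000 that is $12,996,000.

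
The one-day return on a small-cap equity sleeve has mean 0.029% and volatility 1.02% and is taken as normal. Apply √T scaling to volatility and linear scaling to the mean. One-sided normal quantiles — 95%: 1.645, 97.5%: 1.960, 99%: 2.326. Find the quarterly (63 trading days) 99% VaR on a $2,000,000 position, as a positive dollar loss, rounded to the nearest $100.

σ_{63d} = 1.02% × √63 = 8.096%; μ_{63d} = 63 × 0.029% = 1.827%.
VaR = −(1.827%) + 2.326 × 8.096% = 17.004%.
On $2,000,000: 0.17004 × $2,000,000 = $340,080.

$340,100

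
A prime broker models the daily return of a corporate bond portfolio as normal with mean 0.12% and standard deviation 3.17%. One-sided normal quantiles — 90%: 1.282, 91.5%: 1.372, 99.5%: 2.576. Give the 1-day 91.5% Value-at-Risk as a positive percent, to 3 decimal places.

4.229%

VaR = −μ + z·σ = −(0.12%) + 1.372 × 3.17% = 4.229%.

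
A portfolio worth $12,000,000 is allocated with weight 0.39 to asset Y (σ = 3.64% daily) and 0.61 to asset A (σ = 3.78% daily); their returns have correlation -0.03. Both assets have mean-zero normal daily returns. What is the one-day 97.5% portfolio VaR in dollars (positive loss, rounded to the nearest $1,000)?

$628,000

σ_p² = 0.39²·3.64² + 0.61²·3.78² + 2·-0.03·0.39·0.61·3.64·3.78 = 7.1356 (%²).
σ_p = √7.1356 = 2.671%.
At 97.5%, z = 1.960.
VaR = 1.960 × 2.671% = 5.235%; on $12,000,000 that is $628,200.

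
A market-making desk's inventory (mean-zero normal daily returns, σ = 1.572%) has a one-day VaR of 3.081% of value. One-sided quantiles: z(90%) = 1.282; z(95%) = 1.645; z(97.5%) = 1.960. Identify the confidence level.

97.5%

Implied z = VaR/σ = 3.081 / 1.572 = 1.960.
This matches z(97.5%) = 1.960.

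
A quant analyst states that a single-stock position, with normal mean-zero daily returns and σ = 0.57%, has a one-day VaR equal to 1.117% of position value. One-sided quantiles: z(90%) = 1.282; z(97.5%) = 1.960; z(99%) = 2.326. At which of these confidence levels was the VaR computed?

Implied z = VaR/σ = 1.117 / 0.57 = 1.960.
This matches z(97.5%) = 1.960.

97.5%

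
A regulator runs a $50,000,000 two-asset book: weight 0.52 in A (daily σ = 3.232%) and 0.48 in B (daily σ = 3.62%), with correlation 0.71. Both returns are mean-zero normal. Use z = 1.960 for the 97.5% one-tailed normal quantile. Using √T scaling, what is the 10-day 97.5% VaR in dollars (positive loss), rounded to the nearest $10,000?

$9,800,000

σ_p = √(0.52²·3.232² + 0.48²·3.62² + 2·0.71·0.52·0.48·3.232·3.62) = 3.161%.
σ_{10d} = 3.161% × √10 = 9.996%.
VaR = 1.960 × 9.996% = 19.592%; on $50,000,000 that is $9,796,000.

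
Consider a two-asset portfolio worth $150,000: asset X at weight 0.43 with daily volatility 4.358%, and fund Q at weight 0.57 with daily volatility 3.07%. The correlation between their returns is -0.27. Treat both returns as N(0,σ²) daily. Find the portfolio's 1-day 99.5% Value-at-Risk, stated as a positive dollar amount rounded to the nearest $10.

σ_p² = 0.43²·4.358² + 0.57²·3.07² + 2·-0.27·0.43·0.57·4.358·3.07 = 4.8030 (%²).
σ_p = √4.8030 = 2.192%.
At 99.5%, z = 2.576.
VaR = 2.576 × 2.192% = 5.647%; on $150,000 that is $8,470.

$8,470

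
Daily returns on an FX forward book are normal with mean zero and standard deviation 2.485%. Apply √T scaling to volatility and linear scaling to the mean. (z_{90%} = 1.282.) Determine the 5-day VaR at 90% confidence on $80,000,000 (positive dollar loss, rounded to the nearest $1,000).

$5,699,000

σ_{5d} = 2.485% × √5 = 5.557%.
VaR = 1.282 × 5.557% = 7.124%.
On $80,000,000: 0.07124 × $80,000,000 = $5,699,200.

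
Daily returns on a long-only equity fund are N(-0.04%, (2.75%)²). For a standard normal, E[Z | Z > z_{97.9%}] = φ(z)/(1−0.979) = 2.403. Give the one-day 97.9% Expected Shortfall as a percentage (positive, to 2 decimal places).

ES = −(-0.04%) + 2.75% × 2.403 = 6.648%.

6.65%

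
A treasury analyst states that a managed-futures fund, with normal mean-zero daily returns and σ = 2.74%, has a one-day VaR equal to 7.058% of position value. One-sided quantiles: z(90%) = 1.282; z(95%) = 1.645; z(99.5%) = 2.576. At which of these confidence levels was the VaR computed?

Implied z = VaR/σ = 7.058 / 2.74 = 2.576.
This matches z(99.5%) = 2.576.

99.5%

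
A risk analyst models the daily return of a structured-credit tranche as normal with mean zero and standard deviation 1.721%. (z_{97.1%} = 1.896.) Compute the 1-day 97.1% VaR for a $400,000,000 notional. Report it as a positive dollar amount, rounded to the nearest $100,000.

$13,100,000

VaR = z·σ = 1.896 × 1.721% = 3.263%.
On $400,000,000: 0.03263 × $400,000,000 = $13,052,000.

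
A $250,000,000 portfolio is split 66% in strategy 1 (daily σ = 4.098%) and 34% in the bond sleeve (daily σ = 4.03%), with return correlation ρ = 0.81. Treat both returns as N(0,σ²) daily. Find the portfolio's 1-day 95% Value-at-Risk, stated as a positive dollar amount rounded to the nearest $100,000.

$16,000,000

σ_p² = 0.66²·4.098² + 0.34²·4.03² + 2·0.81·0.66·0.34·4.098·4.03 = 15.1964 (%²).
σ_p = √15.1964 = 3.898%.
At 95%, z = 1.645.
VaR = 1.645 × 3.898% = 6.412%; on $250,000,000 that is $16,030,000.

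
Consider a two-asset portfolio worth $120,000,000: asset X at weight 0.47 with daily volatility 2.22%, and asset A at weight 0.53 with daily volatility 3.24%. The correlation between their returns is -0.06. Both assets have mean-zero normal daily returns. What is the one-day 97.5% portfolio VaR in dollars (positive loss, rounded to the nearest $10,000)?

$4,600,000

σ_p² = 0.47²·2.22² + 0.53²·3.24² + 2·-0.06·0.47·0.53·2.22·3.24 = 3.8225 (%²).
σ_p = √3.8225 = 1.955%.
At 97.5%, z = 1.960.
VaR = 1.960 × 1.955% = 3.832%; on $120,000,000 that is $4,598,400.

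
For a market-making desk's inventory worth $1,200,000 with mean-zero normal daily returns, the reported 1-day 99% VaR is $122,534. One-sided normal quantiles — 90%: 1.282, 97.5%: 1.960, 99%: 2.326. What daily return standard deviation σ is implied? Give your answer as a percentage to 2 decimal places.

VaR as a fraction: $122,534 / $1,200,000 = 10.211%.
σ = VaR / z = 10.211% / 2.326 = 4.390%.

4.39%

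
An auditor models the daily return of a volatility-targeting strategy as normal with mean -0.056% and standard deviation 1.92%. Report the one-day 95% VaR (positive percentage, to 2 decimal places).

3.21%

At 95% one-sided, z = 1.645.
VaR = −μ + z·σ = −(-0.056%) + 1.645 × 1.92% = 3.214%.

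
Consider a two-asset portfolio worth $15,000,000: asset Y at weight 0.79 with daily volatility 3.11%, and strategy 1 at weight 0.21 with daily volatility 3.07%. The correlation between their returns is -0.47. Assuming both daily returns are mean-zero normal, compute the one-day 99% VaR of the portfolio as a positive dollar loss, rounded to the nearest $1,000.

σ_p² = 0.79²·3.11² + 0.21²·3.07² + 2·-0.47·0.79·0.21·3.11·3.07 = 4.9631 (%²).
σ_p = √4.9631 = 2.228%.
At 99%, z = 2.326.
VaR = 2.326 × 2.228% = 5.182%; on $15,000,000 that is $777,300.

$777,000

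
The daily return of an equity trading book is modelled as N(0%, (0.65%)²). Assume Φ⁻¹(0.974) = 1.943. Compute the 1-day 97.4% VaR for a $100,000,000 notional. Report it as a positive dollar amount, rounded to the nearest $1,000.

VaR = z·σ = 1.943 × 0.65% = 1.263%.
On $100,000,000: 0.01263 × $100,000,000 = $1,263,000.

$1,263,000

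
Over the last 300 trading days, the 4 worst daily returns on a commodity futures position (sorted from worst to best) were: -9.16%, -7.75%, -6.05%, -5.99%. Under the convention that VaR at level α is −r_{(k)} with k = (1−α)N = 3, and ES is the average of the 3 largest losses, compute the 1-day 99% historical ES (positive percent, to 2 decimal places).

7.65%

The 3 worst returns sum to -22.96%.
ES = −(-22.96%) / 3 = 7.6533…% ≈ 7.65%.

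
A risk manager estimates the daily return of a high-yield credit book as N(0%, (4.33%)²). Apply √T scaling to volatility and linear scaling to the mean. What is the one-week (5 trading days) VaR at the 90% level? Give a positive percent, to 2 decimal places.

12.41%

At 90%, z = 1.282.
σ_{5d} = 4.33% × √5 = 9.682%.
VaR = 1.282 × 9.682% = 12.412%.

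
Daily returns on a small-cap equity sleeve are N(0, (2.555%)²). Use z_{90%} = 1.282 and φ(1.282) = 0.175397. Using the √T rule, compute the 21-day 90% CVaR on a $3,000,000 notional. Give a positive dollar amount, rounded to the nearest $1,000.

σ_{21d} = 2.555% × √21 = 11.708%.
ES multiplier = φ(z)/(1−α) = 0.175397/0.1 = 1.754.
ES = 11.708% × 1.754 = 20.536%; on $3,000,000: $616,080.

$616,000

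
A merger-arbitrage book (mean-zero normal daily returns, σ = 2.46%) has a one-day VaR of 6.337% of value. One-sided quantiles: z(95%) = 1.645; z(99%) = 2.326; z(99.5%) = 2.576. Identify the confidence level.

99.5%

Implied z = VaR/σ = 6.337 / 2.46 = 2.576.
This matches z(99.5%) = 2.576.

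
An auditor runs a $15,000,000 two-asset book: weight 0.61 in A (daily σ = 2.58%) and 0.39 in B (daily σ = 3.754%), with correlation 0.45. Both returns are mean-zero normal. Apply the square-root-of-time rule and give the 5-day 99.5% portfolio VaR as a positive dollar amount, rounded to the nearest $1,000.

σ_p = √(0.61²·2.58² + 0.39²·3.754² + 2·0.45·0.61·0.39·2.58·3.754) = 2.587%.
σ_{5d} = 2.587% × √5 = 5.785%.
z(99.5%) = 2.576.
VaR = 2.576 × 5.785% = 14.902%; on $15,000,000 that is $2,235,300.

$2,235,000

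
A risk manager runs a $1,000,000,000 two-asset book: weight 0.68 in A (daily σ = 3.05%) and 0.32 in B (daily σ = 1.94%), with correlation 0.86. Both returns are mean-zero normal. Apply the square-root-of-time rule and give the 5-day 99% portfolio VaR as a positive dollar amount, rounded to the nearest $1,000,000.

$137,000,000

σ_p = √(0.68²·3.05² + 0.32²·1.94² + 2·0.86·0.68·0.32·3.05·1.94) = 2.627%.
σ_{5d} = 2.627% × √5 = 5.874%.
z(99%) = 2.326.
VaR = 2.326 × 5.874% = 13.663%; on $1,000,000,000 that is $136,630,000.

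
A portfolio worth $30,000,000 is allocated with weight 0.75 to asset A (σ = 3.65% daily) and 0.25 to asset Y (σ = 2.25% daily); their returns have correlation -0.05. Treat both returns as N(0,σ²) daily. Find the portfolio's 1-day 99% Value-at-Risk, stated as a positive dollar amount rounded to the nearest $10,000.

$1,930,000

σ_p² = 0.75²·3.65² + 0.25²·2.25² + 2·-0.05·0.75·0.25·3.65·2.25 = 7.6563 (%²).
σ_p = √7.6563 = 2.767%.
At 99%, z = 2.326.
VaR = 2.326 × 2.767% = 6.436%; on $30,000,000 that is $1,930,800.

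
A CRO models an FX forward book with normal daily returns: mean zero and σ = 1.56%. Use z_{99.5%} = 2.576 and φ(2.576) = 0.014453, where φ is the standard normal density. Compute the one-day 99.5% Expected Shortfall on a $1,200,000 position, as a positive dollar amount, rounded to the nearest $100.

$54,100

Tail multiplier: φ(z)/(1−α) = 0.014453 / 0.005 = 2.891.
ES = 1.56% × 2.891 = 4.510%.
On $1,200,000: 0.04510 × $1,200,000 = $54,120.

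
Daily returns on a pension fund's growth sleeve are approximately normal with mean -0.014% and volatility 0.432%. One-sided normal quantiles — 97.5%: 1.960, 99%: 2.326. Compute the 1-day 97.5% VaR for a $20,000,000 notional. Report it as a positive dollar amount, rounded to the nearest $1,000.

$172,000

VaR = −μ + z·σ = −(-0.014%) + 1.960 × 0.432% = 0.861%.
On $20,000,000: 0.00861 × $20,000,000 = $172,200.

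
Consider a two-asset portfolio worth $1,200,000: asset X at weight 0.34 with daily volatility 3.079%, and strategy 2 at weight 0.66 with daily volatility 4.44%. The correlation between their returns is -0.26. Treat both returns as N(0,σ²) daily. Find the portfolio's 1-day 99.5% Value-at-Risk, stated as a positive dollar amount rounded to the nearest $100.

$87,900

σ_p² = 0.34²·3.079² + 0.66²·4.44² + 2·-0.26·0.34·0.66·3.079·4.44 = 8.0879 (%²).
σ_p = √8.0879 = 2.844%.
At 99.5%, z = 2.576.
VaR = 2.576 × 2.844% = 7.326%; on $1,200,000 that is $87,912.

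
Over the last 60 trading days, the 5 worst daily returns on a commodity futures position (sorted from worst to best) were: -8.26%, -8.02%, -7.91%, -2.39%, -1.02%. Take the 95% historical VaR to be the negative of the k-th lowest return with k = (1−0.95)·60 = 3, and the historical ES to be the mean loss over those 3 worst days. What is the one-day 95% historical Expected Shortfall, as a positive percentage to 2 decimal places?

The 3 worst returns sum to -24.19%.
ES = −(-24.19%) / 3 = 8.0633…% ≈ 8.06%.

8.06%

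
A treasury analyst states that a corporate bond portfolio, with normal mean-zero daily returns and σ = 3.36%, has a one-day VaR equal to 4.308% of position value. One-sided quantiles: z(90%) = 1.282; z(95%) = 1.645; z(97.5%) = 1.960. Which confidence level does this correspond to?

Implied z = VaR/σ = 4.308 / 3.36 = 1.282.
This matches z(90%) = 1.282.

90%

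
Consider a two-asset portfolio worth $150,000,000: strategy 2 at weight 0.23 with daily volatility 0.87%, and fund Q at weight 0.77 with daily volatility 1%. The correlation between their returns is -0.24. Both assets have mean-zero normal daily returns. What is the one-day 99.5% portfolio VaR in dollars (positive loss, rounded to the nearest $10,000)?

σ_p² = 0.23²·0.87² + 0.77²·1² + 2·-0.24·0.23·0.77·0.87·1 = 0.5590 (%²).
σ_p = √0.5590 = 0.748%.
At 99.5%, z = 2.576.
VaR = 2.576 × 0.748% = 1.927%; on $150,000,000 that is $2,890,500.

$2,890,000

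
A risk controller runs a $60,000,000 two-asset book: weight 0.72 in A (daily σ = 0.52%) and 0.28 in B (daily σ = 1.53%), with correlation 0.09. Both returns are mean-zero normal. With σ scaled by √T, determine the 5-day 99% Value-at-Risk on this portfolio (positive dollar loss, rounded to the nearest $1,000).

σ_p = √(0.72²·0.52² + 0.28²·1.53² + 2·0.09·0.72·0.28·0.52·1.53) = 0.594%.
σ_{5d} = 0.594% × √5 = 1.328%.
z(99%) = 2.326.
VaR = 2.326 × 1.328% = 3.089%; on $60,000,000 that is $1,853,400.

$1,853,000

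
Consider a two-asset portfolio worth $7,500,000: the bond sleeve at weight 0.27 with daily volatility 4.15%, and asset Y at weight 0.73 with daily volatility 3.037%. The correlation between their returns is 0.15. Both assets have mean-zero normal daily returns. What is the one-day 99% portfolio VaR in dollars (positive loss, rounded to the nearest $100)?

$458,800

σ_p² = 0.27²·4.15² + 0.73²·3.037² + 2·0.15·0.27·0.73·4.15·3.037 = 6.9159 (%²).
σ_p = √6.9159 = 2.630%.
At 99%, z = 2.326.
VaR = 2.326 × 2.630% = 6.117%; on $7,500,000 that is $458,775.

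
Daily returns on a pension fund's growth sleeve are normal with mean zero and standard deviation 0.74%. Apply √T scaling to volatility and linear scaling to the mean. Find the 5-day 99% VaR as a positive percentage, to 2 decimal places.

3.85%

At 99%, z = 2.326.
σ_{5d} = 0.74% × √5 = 1.655%.
VaR = 2.326 × 1.655% = 3.850%.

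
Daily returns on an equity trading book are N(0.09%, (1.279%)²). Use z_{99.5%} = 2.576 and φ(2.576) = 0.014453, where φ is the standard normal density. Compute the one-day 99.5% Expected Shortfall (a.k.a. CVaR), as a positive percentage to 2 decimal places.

3.61%

Tail multiplier: φ(z)/(1−α) = 0.014453 / 0.005 = 2.891.
ES = −(0.09%) + 1.279% × 2.891 = 3.608%.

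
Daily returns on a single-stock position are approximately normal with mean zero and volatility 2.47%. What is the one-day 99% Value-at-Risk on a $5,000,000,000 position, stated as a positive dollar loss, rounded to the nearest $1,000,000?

$287,000,000

At 99% one-sided, z = 2.326.
VaR = z·σ = 2.326 × 2.47% = 5.745%.
On $5,000,000,000: 0.05745 × $5,000,000,000 = $287,250,000.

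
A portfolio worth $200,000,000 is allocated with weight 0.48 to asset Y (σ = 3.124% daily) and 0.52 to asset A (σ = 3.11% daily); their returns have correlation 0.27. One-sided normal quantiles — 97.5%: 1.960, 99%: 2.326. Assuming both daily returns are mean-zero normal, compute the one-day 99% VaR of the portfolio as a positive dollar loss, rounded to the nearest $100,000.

σ_p² = 0.48²·3.124² + 0.52²·3.11² + 2·0.27·0.48·0.52·3.124·3.11 = 6.1734 (%²).
σ_p = √6.1734 = 2.485%.
VaR = 2.326 × 2.485% = 5.780%; on $200,000,000 that is $11,560,000.

$11,600,000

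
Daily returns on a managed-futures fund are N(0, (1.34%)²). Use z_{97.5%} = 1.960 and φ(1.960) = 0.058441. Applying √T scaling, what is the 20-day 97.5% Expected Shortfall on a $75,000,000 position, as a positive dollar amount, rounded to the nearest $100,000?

σ_{20d} = 1.34% × √20 = 5.993%.
ES multiplier = φ(z)/(1−α) = 0.058441/0.025 = 2.338.
ES = 5.993% × 2.338 = 14.012%; on $75,000,000: $10,509,000.

$10,500,000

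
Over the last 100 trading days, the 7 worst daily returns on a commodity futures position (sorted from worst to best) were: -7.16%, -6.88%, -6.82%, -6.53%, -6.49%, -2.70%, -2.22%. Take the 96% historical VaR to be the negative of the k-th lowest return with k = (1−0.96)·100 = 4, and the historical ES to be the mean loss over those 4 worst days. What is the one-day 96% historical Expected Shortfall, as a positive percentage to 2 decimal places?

6.85%

The 4 worst returns sum to -27.39%.
ES = −(-27.39%) / 4 = 6.8475% ≈ 6.85%.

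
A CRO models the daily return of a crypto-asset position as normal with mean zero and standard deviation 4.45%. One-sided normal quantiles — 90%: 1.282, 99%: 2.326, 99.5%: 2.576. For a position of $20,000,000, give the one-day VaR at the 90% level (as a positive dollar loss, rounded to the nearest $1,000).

VaR = z·σ = 1.282 × 4.45% = 5.705%.
On $20,000,000: 0.05705 × $20,000,000 = $1,141,000.

$1,141,000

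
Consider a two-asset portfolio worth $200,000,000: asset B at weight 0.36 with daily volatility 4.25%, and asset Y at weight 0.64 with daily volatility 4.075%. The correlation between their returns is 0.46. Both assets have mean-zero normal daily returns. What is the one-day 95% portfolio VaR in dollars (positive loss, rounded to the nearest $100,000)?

$11,800,000

σ_p² = 0.36²·4.25² + 0.64²·4.075² + 2·0.46·0.36·0.64·4.25·4.075 = 12.8136 (%²).
σ_p = √12.8136 = 3.580%.
At 95%, z = 1.645.
VaR = 1.645 × 3.580% = 5.889%; on $200,000,000 that is $11,778,000.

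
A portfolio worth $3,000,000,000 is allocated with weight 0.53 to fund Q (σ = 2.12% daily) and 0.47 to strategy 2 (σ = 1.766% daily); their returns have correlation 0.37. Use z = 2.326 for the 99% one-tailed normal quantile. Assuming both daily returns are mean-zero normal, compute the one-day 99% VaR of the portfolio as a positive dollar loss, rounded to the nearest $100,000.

σ_p² = 0.53²·2.12² + 0.47²·1.766² + 2·0.37·0.53·0.47·2.12·1.766 = 2.6415 (%²).
σ_p = √2.6415 = 1.625%.
VaR = 2.326 × 1.625% = 3.780%; on $3,000,000,000 that is $113,400,000.

$113,400,000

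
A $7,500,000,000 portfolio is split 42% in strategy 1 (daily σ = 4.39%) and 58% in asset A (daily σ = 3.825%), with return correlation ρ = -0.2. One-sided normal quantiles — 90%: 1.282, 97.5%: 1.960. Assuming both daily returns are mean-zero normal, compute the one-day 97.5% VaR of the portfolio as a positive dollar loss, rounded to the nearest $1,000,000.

$380,000,000

σ_p² = 0.42²·4.39² + 0.58²·3.825² + 2·-0.2·0.42·0.58·4.39·3.825 = 6.6852 (%²).
σ_p = √6.6852 = 2.586%.
VaR = 1.960 × 2.586% = 5.069%; on $7,500,000,000 that is $380,175,000.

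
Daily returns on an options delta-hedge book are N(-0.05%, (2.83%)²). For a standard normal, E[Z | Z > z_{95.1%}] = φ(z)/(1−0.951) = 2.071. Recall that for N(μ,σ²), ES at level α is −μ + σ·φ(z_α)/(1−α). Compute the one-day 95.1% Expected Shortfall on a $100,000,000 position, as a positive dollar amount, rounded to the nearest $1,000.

ES = −(-0.05%) + 2.83% × 2.071 = 5.911%.
On $100,000,000: 0.05911 × $100,000,000 = $5,911,000.

$5,911,000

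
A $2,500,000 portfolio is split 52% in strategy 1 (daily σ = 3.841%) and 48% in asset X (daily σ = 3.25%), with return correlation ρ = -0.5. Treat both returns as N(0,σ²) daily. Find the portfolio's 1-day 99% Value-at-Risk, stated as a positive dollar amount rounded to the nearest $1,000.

$106,000

σ_p² = 0.52²·3.841² + 0.48²·3.25² + 2·-0.5·0.52·0.48·3.841·3.25 = 3.3071 (%²).
σ_p = √3.3071 = 1.819%.
At 99%, z = 2.326.
VaR = 2.326 × 1.819% = 4.231%; on $2,500,000 that is $105,775.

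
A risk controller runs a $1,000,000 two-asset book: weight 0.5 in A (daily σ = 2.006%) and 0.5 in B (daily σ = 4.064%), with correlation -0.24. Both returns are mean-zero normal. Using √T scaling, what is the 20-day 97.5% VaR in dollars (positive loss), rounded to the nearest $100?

$178,700

σ_p = √(0.5²·2.006² + 0.5²·4.064² + 2·-0.24·0.5·0.5·2.006·4.064) = 2.039%.
σ_{20d} = 2.039% × √20 = 9.119%.
z(97.5%) = 1.960.
VaR = 1.960 × 9.119% = 17.873%; on $1,000,000 that is $178,730.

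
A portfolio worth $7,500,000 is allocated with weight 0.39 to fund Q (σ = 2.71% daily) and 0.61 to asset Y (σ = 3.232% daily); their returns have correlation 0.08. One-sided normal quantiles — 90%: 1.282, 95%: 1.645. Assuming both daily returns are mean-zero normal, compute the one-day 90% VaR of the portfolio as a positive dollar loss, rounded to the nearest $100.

σ_p² = 0.39²·2.71² + 0.61²·3.232² + 2·0.08·0.39·0.61·2.71·3.232 = 5.3373 (%²).
σ_p = √5.3373 = 2.310%.
VaR = 1.282 × 2.310% = 2.961%; on $7,500,000 that is $222,075.

$222,100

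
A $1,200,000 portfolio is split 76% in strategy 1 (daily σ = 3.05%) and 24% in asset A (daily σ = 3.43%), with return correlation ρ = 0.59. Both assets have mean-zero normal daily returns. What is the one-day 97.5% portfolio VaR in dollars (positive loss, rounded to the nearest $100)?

$67,800

σ_p² = 0.76²·3.05² + 0.24²·3.43² + 2·0.59·0.76·0.24·3.05·3.43 = 8.3024 (%²).
σ_p = √8.3024 = 2.881%.
At 97.5%, z = 1.960.
VaR = 1.960 × 2.881% = 5.647%; on $1,200,000 that is $67,764.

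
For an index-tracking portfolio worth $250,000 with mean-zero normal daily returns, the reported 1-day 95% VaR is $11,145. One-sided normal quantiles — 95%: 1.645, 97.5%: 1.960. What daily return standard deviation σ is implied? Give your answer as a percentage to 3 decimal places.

2.710%

VaR as a fraction: $11,145 / $250,000 = 4.458%.
σ = VaR / z = 4.458% / 1.645 = 2.710%.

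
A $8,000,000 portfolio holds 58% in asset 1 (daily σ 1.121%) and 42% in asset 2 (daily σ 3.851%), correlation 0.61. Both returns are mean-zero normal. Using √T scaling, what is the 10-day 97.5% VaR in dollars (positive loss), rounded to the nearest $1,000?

$1,031,000

σ_p = √(0.58²·1.121² + 0.42²·3.851² + 2·0.61·0.58·0.42·1.121·3.851) = 2.079%.
σ_{10d} = 2.079% × √10 = 6.574%.
z(97.5%) = 1.960.
VaR = 1.960 × 6.574% = 12.885%; on $8,000,000 that is $1,030,800.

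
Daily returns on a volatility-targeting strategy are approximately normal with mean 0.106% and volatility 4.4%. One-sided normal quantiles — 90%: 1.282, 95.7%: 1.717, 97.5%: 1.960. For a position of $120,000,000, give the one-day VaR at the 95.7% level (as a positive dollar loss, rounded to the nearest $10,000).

VaR = −μ + z·σ = −(0.106%) + 1.717 × 4.4% = 7.449%.
On $120,000,000: 0.07449 × $120,000,000 = $8,938,800.

$8,940,000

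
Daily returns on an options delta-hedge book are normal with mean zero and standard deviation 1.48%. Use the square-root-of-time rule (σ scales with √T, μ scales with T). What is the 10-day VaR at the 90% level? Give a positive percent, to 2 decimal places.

6.00%

At 90%, z = 1.282.
σ_{10d} = 1.48% × √10 = 4.680%.
VaR = 1.282 × 4.680% = 6.000%.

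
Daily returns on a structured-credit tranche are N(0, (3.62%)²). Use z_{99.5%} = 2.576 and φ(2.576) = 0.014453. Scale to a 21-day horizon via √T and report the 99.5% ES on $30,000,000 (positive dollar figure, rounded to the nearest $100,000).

σ_{21d} = 3.62% × √21 = 16.589%.
ES multiplier = φ(z)/(1−α) = 0.014453/0.005 = 2.891.
ES = 16.589% × 2.891 = 47.959%; on $30,000,000: $14,387,700.

$14,400,000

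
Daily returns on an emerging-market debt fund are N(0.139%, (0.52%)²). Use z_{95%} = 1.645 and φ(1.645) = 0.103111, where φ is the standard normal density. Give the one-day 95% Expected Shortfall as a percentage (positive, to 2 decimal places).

0.93%

Tail multiplier: φ(z)/(1−α) = 0.103111 / 0.05 = 2.062.
ES = −(0.139%) + 0.52% × 2.062 = 0.933%.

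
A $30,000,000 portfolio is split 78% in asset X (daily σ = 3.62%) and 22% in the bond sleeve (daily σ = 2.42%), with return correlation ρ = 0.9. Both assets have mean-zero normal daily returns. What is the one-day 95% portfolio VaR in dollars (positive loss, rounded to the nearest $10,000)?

$1,630,000

σ_p² = 0.78²·3.62² + 0.22²·2.42² + 2·0.9·0.78·0.22·3.62·2.42 = 10.9621 (%²).
σ_p = √10.9621 = 3.311%.
At 95%, z = 1.645.
VaR = 1.645 × 3.311% = 5.447%; on $30,000,000 that is $1,634,100.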